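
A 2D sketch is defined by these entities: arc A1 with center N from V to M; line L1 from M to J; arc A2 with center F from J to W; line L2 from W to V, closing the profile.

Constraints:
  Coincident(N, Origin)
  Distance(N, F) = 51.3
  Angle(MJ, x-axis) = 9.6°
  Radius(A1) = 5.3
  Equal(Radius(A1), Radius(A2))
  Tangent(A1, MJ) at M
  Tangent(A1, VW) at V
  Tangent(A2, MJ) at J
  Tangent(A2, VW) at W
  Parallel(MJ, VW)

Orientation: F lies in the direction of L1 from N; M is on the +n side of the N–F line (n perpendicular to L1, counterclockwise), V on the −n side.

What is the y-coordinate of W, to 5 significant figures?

3.3295

The slot axis is L1's direction at 9.6°, so u = (cos 9.6°, sin 9.6°) = (0.98600, 0.16677) and n = (−sin 9.6°, cos 9.6°) = (-0.16677, 0.98600). N is at the origin and F lies 51.3 along u from N, so F = 51.3·u = (50.582, 8.5552). Tangency of A1 to both parallel lines with radius 5.3 puts M and V at N ± 5.3·n: M = (-0.88387, 5.2258), V = (0.88387, -5.2258). Equal radii place J and W the same way about F: J = F + 5.3·n = (49.698, 13.781), W = F − 5.3·n = (51.465, 3.3295). So W.y = 3.3295.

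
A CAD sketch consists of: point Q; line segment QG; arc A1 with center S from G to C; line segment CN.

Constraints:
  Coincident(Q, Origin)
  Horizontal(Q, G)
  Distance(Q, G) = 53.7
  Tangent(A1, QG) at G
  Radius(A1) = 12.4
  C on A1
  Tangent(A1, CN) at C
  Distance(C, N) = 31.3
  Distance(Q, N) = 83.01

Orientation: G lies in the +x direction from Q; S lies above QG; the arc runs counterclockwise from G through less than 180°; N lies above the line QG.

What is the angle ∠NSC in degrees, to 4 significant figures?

68.39°

Checks: Q = (0.00, 0.00) ✓; |SC| = 12.40 ✓; ∠(SC, CN) = 90.00° ✓; |CN| = 31.30 ✓; |QN| = 83.01 ✓.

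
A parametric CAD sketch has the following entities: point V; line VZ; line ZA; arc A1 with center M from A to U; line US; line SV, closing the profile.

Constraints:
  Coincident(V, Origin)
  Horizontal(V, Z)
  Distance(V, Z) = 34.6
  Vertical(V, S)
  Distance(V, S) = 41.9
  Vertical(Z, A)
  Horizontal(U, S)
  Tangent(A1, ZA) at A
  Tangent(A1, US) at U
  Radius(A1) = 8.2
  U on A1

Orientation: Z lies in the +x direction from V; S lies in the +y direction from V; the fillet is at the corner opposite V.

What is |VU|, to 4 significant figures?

49.52

V is at the origin; VZ is horizontal with |VZ| = 34.6 and Z on the +x side, so Z = (34.60, 0.000). V and S share the same x with |VS| = 41.9 and S on the +y side, so S = (0.000, 41.90). The virtual corner opposite V is at (34.60, 41.90). Tangency of A1 to ZA means the radius MA is perpendicular to ZA and tangency of A1 to US means the radius MU is perpendicular to US, with radius 8.2, so the center M sits 8.2 in from both sides at M = (26.40, 33.70). That places the tangent points at A = (34.60, 33.70) on ZA and U = (26.40, 41.90) on US. Then |VU| = |U − V| = 49.52.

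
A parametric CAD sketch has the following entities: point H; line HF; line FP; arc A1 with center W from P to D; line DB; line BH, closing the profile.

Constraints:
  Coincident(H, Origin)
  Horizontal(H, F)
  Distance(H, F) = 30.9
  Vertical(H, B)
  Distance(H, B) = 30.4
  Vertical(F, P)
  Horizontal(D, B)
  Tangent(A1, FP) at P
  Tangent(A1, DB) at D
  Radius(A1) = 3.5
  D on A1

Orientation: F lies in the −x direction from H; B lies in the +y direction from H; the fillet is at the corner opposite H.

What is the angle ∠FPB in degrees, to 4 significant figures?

96.46°

H is at the origin; H and F share the same y with |HF| = 30.9 and F on the −x side, so F = (-30.90, 0.000). H and B share the same x with |HB| = 30.4 and B on the +y side, so B = (0.000, 30.40). The virtual corner opposite H is at (-30.90, 30.40). A1 meets FP tangentially, so WP is at right angles to FP and since A1 is tangent to DB there, WD ⟂ DB, with radius 3.5, so the center W sits 3.5 in from both sides at W = (-27.40, 26.90). That places the tangent points at P = (-30.90, 26.90) on FP and D = (-27.40, 30.40) on DB. Then cos ∠FPB = PF·PB / (|PF||PB|), giving 96.46°.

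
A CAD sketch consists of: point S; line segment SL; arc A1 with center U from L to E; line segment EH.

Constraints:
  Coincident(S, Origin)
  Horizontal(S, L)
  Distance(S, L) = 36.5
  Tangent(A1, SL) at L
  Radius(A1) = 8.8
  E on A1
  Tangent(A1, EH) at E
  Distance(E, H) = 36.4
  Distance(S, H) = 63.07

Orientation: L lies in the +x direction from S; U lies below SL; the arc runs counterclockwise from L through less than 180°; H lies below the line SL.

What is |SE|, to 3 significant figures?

31.1

S is at the origin; SL is horizontal with |SL| = 36.5 and L on the +x side, so L = (36.5, 0.00). Tangency of A1 to SL means the radius UL is perpendicular to SL, so U = L + (0, -8.8) = (36.5, -8.80). Since UE ⟂ EH (tangency), |UH| = √(8.8² + 36.4²) = 37.4 regardless of where E sits on A1. So H lies on both circle(S, 63.07) and circle(U, 37.4); the below-SL intersection is H = (43.6, -45.6). E is the foot of the tangent from H: E = (28.5, -12.5).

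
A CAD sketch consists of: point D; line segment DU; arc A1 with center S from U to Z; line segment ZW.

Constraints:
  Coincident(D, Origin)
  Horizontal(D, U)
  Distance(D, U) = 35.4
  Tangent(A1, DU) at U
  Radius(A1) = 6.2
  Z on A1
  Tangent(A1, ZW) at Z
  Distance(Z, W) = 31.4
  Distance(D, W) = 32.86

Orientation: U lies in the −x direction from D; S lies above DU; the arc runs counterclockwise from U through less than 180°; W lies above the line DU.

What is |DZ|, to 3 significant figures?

30.2

Checks: |SZ| = 6.200 ✓; ∠(SZ, ZW) = 90.00° ✓; |ZW| = 31.40 ✓; |DW| = 32.86 ✓.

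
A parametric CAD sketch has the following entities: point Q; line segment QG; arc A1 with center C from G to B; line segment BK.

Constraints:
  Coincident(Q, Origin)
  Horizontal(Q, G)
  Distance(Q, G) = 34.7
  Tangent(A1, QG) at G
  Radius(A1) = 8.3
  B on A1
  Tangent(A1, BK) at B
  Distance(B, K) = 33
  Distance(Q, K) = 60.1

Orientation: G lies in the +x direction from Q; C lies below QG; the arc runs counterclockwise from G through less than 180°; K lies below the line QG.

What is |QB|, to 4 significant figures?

30.17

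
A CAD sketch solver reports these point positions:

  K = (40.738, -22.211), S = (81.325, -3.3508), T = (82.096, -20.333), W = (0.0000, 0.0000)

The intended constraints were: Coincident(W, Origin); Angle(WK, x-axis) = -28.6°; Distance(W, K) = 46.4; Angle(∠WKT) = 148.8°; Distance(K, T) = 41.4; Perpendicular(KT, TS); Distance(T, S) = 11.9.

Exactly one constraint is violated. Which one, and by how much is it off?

Distance(T, S) = 11.9 — off by 5.10.

W = (0.00, 0.00) ✓; WK at -28.60° ✓; |WK| = 46.40 ✓; ∠WKT = 148.8° ✓; |KT| = 41.40 ✓; ∠(KT, TS) = 90.00° ✓; |TS| = 17.00 ✗.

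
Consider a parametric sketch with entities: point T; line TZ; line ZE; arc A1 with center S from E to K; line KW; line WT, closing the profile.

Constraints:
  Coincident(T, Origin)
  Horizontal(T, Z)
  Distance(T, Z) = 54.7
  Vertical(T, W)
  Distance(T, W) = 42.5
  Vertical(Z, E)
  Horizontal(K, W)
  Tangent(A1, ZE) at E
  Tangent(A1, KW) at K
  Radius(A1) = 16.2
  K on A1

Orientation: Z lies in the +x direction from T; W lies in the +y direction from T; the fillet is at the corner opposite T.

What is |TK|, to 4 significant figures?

57.35

The virtual corner opposite T is at (54.70, 42.50). Since A1 is tangent to ZE there, SE ⟂ ZE and A1 meets KW tangentially, so SK is at right angles to KW, with radius 16.2, so the center S sits 16.2 in from both sides at S = (38.50, 26.30). That places the tangent points at E = (54.70, 26.30) on ZE and K = (38.50, 42.50) on KW. Then |TK| = |K − T| = 57.35.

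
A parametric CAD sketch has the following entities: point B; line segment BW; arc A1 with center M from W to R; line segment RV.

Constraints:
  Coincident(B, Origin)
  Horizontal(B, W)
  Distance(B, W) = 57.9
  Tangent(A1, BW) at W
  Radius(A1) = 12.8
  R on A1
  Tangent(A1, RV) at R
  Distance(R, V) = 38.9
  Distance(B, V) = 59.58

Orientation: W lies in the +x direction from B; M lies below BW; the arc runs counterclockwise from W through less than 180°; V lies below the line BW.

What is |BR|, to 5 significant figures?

46.504

Checks: |MW| = 12.80 ✓; |MR| = 12.80 ✓; ∠(MR, RV) = 90.00° ✓; |RV| = 38.90 ✓; |BV| = 59.58 ✓.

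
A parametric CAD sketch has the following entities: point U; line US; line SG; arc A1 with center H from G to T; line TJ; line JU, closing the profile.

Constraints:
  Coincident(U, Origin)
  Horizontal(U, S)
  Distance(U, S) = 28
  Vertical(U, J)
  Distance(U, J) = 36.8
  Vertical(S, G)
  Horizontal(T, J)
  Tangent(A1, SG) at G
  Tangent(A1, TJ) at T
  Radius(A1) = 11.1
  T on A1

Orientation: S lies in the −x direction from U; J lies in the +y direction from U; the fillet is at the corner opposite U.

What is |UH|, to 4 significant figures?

30.76

U is at the origin; US is horizontal with |US| = 28.0 and S on the −x side, so S = (-28.00, 0.000). UJ is vertical with |UJ| = 36.8 and J on the +y side, so J = (0.000, 36.80). The virtual corner opposite U is at (-28.00, 36.80). Tangency of A1 to SG means the radius HG is perpendicular to SG and the tangent condition forces HT to be normal to TJ, with radius 11.1, so the center H sits 11.1 in from both sides at H = (-16.90, 25.70). Then |UH| = |H − U| = 30.76.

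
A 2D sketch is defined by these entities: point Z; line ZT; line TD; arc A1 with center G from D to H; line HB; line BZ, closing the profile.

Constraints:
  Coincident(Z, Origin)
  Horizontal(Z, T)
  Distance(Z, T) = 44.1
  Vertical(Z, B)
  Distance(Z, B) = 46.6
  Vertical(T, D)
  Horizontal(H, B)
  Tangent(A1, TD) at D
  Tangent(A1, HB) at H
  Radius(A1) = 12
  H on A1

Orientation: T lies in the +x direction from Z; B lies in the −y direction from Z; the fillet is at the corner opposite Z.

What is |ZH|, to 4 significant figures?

56.59

Z is at the origin; ZT is horizontal with |ZT| = 44.1 and T on the +x side, so T = (44.10, 0.000). Z and B share the same x with |ZB| = 46.6 and B on the −y side, so B = (0.000, -46.60). The virtual corner opposite Z is at (44.10, -46.60). A1 meets TD tangentially, so GD is at right angles to TD and since A1 is tangent to HB there, GH ⟂ HB, with radius 12.0, so the center G sits 12.0 in from both sides at G = (32.10, -34.60). That places the tangent points at D = (44.10, -34.60) on TD and H = (32.10, -46.60) on HB. Then |ZH| = |H − Z| = 56.59.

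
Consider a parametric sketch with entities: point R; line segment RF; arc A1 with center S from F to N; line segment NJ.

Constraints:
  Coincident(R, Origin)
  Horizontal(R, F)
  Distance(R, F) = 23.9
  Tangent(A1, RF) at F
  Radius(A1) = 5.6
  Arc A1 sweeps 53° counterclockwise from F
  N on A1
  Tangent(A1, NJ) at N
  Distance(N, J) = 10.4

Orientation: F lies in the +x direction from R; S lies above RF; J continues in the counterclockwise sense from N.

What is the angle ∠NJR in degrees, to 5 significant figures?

36.079°

R is at the origin; R and F share the same y with |RF| = 23.9 and F on the +x side, so F = (23.900, 0.0000). Since A1 is tangent to RF there, SF ⟂ RF, so S = F + (0, 5.6) = (23.900, 5.6000). On A1, F sits at bearing -90° from S; a 53° counterclockwise sweep puts N at bearing -37°, so N = S + 5.6·(cos -37°, sin -37°) = (28.372, 2.2298). The tangent condition forces SN to be normal to NJ, so NJ runs along (−sin -37°, cos -37°); with |NJ| = 10.4, J = (34.631, 10.536). Then cos ∠NJR = JN·JR / (|JN||JR|), giving 36.079°.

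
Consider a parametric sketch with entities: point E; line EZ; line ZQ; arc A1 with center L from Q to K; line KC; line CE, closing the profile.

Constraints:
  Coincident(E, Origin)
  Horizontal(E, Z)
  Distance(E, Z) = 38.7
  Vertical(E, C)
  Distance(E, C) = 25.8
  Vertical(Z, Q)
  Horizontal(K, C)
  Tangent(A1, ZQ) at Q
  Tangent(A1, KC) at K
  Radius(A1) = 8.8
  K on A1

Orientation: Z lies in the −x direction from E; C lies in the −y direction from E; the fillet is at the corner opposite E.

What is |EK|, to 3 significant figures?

39.5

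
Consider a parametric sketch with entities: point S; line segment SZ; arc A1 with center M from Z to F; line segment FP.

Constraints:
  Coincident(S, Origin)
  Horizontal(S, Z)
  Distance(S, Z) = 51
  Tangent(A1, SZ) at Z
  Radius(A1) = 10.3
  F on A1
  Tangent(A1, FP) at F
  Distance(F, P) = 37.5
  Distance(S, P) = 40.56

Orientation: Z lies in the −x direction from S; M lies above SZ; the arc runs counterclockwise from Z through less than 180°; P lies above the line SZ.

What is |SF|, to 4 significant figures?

42.84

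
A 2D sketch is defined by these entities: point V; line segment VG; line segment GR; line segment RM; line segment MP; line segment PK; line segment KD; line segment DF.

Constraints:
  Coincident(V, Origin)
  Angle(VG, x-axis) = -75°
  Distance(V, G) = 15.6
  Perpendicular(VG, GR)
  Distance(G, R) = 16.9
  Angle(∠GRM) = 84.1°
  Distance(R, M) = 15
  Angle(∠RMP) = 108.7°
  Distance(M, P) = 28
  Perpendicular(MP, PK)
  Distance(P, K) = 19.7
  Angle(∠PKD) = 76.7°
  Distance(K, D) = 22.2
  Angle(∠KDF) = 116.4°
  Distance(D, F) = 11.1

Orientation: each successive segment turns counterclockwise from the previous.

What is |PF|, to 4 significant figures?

24.42

V is at the origin; VG runs at -75.0° with length 15.6, so G = (4.038, -15.07). VG is perpendicular to GR, so GR runs at 15.00°; with |GR| = 16.9, R = (20.36, -10.69). ∠GRM = 84.1° gives RM at 110.9° from the x-axis; with |RM| = 15.0, M = (15.01, 3.319). ∠RMP = 108.7° gives MP at -177.8° from the x-axis; with |MP| = 28.0, P = (-12.97, 2.244). The perpendicularity gives PK at right angles to MP, so PK runs at -87.80°; with |PK| = 19.7, K = (-12.21, -17.44). ∠PKD = 76.7° gives KD at 15.50° from the x-axis; with |KD| = 22.2, D = (9.180, -11.51). ∠KDF = 116.4° gives DF at 79.10° from the x-axis; with |DF| = 11.1, F = (11.28, -0.6092). Then |PF| = |F − P| = 24.42.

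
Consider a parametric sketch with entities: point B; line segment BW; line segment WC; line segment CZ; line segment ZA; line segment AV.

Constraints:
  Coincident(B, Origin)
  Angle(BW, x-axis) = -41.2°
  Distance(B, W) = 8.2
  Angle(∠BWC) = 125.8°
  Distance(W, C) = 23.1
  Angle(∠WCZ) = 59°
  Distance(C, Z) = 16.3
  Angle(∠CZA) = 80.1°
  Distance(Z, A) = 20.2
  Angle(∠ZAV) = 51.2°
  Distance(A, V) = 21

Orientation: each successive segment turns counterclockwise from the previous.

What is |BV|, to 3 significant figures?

26.7

∠CZA = 80.1° gives ZA at -126° from the x-axis; with |ZA| = 20.2, A = (5.45, -4.80). ∠ZAV = 51.2° gives AV at 2.70° from the x-axis; with |AV| = 21.0, V = (26.4, -3.81). Then |BV| = |V − B| = 26.7.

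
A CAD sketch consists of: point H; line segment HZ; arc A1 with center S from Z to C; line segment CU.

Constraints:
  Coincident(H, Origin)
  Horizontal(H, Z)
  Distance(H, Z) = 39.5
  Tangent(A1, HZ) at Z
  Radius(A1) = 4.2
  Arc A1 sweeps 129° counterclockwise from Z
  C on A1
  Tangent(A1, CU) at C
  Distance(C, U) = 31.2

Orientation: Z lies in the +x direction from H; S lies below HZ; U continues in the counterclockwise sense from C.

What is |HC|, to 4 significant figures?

36.88

H is at the origin; H and Z share the same y with |HZ| = 39.5 and Z on the +x side, so Z = (39.50, 0.000). Tangency of A1 to HZ means the radius SZ is perpendicular to HZ, so S = Z + (0, -4.2) = (39.50, -4.200). On A1, Z sits at bearing 90° from S; a 129° counterclockwise sweep puts C at bearing 219°, so C = S + 4.2·(cos 219°, sin 219°) = (36.24, -6.843). Then |HC| = |C − H| = 36.88.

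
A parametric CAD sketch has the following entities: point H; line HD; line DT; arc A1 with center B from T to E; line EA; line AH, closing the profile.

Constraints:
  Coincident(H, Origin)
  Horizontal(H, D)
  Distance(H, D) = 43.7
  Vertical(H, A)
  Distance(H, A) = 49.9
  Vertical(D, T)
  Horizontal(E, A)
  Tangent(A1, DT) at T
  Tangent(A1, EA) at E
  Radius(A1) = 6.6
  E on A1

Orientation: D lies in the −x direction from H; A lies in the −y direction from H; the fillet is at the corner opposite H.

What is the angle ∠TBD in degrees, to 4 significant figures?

81.33°

The virtual corner opposite H is at (-43.70, -49.90). The tangent condition forces BT to be normal to DT and A1 meets EA tangentially, so BE is at right angles to EA, with radius 6.6, so the center B sits 6.6 in from both sides at B = (-37.10, -43.30). That places the tangent points at T = (-43.70, -43.30) on DT and E = (-37.10, -49.90) on EA. Then cos ∠TBD = BT·BD / (|BT||BD|), giving 81.33°.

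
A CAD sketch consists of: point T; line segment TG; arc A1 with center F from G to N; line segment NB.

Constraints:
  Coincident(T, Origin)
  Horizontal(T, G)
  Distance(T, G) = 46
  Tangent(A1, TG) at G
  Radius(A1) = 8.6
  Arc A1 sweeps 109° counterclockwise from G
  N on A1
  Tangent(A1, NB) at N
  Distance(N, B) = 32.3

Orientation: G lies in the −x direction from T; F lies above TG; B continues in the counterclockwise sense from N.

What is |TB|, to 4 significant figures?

64.03

T is at the origin; TG is horizontal with |TG| = 46.0 and G on the −x side, so G = (-46.00, 0.000). A1 meets TG tangentially, so FG is at right angles to TG, so F = G + (0, 8.6) = (-46.00, 8.600). On A1, G sits at bearing -90° from F; a 109° counterclockwise sweep puts N at bearing 19°, so N = F + 8.6·(cos 19°, sin 19°) = (-37.87, 11.40). Tangency of A1 to NB means the radius FN is perpendicular to NB, so NB runs along (−sin 19°, cos 19°); with |NB| = 32.3, B = (-48.38, 41.94). Then |TB| = |B − T| = 64.03.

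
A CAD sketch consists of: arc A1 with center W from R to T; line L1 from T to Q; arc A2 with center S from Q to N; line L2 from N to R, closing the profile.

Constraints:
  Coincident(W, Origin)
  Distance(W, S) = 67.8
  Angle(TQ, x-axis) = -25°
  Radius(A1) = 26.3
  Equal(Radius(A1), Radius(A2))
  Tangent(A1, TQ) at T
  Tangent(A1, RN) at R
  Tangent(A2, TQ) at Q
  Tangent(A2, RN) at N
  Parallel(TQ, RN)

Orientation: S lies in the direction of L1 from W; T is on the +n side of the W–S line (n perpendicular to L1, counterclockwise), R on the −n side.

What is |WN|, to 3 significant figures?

72.7

The slot axis is L1's direction at -25.0°, so u = (cos -25.0°, sin -25.0°) = (0.906, -0.423) and n = (−sin -25.0°, cos -25.0°) = (0.423, 0.906). W is at the origin and S lies 67.8 along u from W, so S = 67.8·u = (61.4, -28.7). Tangency of A1 to both parallel lines with radius 26.3 puts T and R at W ± 26.3·n: T = (11.1, 23.8), R = (-11.1, -23.8). Equal radii place Q and N the same way about S: Q = S + 26.3·n = (72.6, -4.82), N = S − 26.3·n = (50.3, -52.5). Then |WN| = |N − W| = 72.7.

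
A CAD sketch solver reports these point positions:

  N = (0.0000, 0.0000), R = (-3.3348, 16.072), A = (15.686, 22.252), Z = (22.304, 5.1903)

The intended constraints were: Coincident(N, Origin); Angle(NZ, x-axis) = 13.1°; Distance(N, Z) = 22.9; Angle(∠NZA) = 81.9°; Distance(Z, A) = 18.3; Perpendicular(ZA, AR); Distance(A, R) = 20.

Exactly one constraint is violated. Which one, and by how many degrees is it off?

Perpendicular(ZA, AR) — off by 3.20°.

N = (0.00, 0.00) ✓; NZ at 13.10° ✓; |NZ| = 22.90 ✓; ∠NZA = 81.90° ✓; |ZA| = 18.30 ✓; ∠(ZA, AR) = 86.80° ✗; |AR| = 20.00 ✓.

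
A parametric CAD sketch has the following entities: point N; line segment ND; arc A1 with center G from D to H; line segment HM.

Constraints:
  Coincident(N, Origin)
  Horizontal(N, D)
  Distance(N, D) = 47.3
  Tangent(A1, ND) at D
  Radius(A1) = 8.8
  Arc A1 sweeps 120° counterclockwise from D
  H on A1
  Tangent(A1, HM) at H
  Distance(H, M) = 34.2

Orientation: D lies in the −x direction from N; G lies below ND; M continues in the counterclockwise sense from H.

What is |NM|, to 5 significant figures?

57.130

N is at the origin; N and D share the same y with |ND| = 47.3 and D on the −x side, so D = (-47.300, 0.0000). Tangency of A1 to ND means the radius GD is perpendicular to ND, so G = D + (0, -8.8) = (-47.300, -8.8000). On A1, D sits at bearing 90° from G; a 120° counterclockwise sweep puts H at bearing 210°, so H = G + 8.8·(cos 210°, sin 210°) = (-54.921, -13.200). Tangency of A1 to HM means the radius GH is perpendicular to HM, so HM runs along (−sin 210°, cos 210°); with |HM| = 34.2, M = (-37.821, -42.818). Then |NM| = |M − N| = 57.130.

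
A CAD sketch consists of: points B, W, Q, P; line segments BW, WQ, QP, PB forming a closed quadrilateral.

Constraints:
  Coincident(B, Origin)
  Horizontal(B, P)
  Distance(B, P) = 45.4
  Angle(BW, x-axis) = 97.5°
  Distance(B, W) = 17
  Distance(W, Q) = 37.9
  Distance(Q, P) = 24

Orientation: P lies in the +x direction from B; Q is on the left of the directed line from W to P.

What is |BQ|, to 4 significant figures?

41.54

B is at the origin; BP is horizontal with |BP| = 45.4 and P in +x, so P = (45.4, 0). BW runs at 97.5° with |BW| = 17.0, so W = (-2.219, 16.85). Q is determined by |WQ| = 37.9 and |QP| = 24.0 together: it lies at the intersection of circle(W, 37.9) and circle(P, 24.0). With |WP| = 50.51, the foot of the radical line on WP is 33.77 from W and the perpendicular offset is √(37.9² − 33.77²) = 17.20. Taking the left-of-WP solution: Q = (35.36, 21.80).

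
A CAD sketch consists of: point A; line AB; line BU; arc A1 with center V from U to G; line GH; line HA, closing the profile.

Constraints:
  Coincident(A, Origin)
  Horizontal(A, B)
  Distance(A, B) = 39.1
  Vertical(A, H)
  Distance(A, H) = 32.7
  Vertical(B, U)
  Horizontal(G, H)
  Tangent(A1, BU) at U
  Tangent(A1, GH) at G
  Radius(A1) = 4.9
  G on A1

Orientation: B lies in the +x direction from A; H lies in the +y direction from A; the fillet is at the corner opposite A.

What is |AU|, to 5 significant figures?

47.976

A is at the origin; AB is horizontal with |AB| = 39.1 and B on the +x side, so B = (39.100, 0.0000). AH is vertical with |AH| = 32.7 and H on the +y side, so H = (0.0000, 32.700). The virtual corner opposite A is at (39.100, 32.700). A1 meets BU tangentially, so VU is at right angles to BU and since A1 is tangent to GH there, VG ⟂ GH, with radius 4.9, so the center V sits 4.9 in from both sides at V = (34.200, 27.800). That places the tangent points at U = (39.100, 27.800) on BU and G = (34.200, 32.700) on GH. Then |AU| = |U − A| = 47.976.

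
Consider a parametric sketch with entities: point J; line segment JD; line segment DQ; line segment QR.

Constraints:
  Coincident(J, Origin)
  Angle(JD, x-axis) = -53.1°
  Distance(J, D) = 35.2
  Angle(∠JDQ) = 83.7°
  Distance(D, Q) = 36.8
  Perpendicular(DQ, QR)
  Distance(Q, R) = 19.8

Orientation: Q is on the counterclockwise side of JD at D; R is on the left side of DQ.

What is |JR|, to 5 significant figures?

36.270

J is at the origin; JD runs at -53.1° with length 35.2, so D = 35.2·(cos -53.1°, sin -53.1°) = (21.135, -28.149). ∠JDQ = 83.7°, so DQ runs at -53.1° + (180° − 83.7°) = 43.200° from the x-axis; with |DQ| = 36.8, Q = D + 36.8·(cos 43.200°, sin 43.200°) = (47.961, -2.9576). DQ ⟂ QR; with |QR| = 19.8 on the left of DQ, R = Q + 19.8·(-0.68455, 0.72897) = (34.407, 11.476). Then |JR| = |R − J| = 36.270.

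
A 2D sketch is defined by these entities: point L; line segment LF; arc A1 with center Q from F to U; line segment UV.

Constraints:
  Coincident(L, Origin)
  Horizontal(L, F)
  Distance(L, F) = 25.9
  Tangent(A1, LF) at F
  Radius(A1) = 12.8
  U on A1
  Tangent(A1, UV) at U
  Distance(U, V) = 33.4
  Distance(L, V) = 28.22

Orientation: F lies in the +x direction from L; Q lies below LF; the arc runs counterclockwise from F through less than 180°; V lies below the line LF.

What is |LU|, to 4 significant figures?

17.25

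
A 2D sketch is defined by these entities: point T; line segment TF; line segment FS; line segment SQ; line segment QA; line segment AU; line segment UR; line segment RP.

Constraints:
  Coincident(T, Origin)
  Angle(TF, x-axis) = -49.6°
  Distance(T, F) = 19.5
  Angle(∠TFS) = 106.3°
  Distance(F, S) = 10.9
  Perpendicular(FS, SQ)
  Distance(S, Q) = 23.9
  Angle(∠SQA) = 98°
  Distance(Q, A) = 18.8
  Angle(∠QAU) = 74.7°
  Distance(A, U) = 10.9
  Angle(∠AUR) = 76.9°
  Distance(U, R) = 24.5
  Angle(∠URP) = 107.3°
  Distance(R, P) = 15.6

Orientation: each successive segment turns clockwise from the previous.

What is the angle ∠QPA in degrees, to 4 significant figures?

43.42°

T is at the origin; TF runs at -49.6° with length 19.5, so F = (12.64, -14.85). ∠TFS = 106.3° gives FS at -123.3° from the x-axis; with |FS| = 10.9, S = (6.654, -23.96). FS ⟂ SQ, so SQ runs at 146.7°; with |SQ| = 23.9, Q = (-13.32, -10.84). ∠SQA = 98.0° gives QA at 64.70° from the x-axis; with |QA| = 18.8, A = (-5.287, 6.158). ∠QAU = 74.7° gives AU at -40.60° from the x-axis; with |AU| = 10.9, U = (2.989, -0.9353). ∠AUR = 76.9° gives UR at -143.7° from the x-axis; with |UR| = 24.5, R = (-16.76, -15.44). ∠URP = 107.3° gives RP at 143.6° from the x-axis; with |RP| = 15.6, P = (-29.31, -6.182). Then cos ∠QPA = PQ·PA / (|PQ||PA|), giving 43.42°.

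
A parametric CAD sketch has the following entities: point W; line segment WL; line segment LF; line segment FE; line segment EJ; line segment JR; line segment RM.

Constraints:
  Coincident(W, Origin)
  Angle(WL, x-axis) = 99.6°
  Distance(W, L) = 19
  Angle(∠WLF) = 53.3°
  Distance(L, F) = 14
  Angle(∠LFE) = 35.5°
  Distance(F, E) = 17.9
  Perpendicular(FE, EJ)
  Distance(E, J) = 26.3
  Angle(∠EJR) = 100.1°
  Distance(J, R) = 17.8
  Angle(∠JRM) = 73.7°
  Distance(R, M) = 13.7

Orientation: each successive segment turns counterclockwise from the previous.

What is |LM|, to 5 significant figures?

12.244

W is at the origin; WL runs at 99.6° with length 19.0, so L = (-3.1686, 18.734). ∠WLF = 53.3° gives LF at -133.70° from the x-axis; with |LF| = 14.0, F = (-12.841, 8.6124). ∠LFE = 35.5° gives FE at 10.800° from the x-axis; with |FE| = 17.9, E = (4.7420, 11.967). FE is perpendicular to EJ, so EJ runs at 100.80°; with |EJ| = 26.3, J = (-0.18615, 37.801). ∠EJR = 100.1° gives JR at -179.30° from the x-axis; with |JR| = 17.8, R = (-17.985, 37.583). ∠JRM = 73.7° gives RM at -73.000° from the x-axis; with |RM| = 13.7, M = (-13.979, 24.482). Then |LM| = |M − L| = 12.244.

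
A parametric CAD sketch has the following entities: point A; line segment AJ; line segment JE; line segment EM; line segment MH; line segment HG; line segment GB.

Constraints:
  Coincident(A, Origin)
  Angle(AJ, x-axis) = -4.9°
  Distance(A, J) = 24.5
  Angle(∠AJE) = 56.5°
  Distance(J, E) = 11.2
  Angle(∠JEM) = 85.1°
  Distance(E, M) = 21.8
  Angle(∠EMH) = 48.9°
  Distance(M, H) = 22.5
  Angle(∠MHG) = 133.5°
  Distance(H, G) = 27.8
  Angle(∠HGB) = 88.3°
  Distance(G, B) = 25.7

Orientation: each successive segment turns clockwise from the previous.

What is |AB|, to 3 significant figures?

41.4

∠MHG = 133.5° gives HG at -40.9° from the x-axis; with |HG| = 27.8, G = (45.0, -11.9). ∠HGB = 88.3° gives GB at -133° from the x-axis; with |GB| = 25.7, B = (27.6, -30.8). Then |AB| = |B − A| = 41.4.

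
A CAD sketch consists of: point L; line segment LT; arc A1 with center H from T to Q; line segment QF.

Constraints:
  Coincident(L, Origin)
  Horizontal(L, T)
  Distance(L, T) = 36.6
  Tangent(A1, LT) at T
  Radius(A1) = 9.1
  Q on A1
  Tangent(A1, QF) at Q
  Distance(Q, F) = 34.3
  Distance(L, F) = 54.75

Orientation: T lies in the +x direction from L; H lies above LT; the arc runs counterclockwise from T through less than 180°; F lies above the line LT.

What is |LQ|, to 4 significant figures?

46.74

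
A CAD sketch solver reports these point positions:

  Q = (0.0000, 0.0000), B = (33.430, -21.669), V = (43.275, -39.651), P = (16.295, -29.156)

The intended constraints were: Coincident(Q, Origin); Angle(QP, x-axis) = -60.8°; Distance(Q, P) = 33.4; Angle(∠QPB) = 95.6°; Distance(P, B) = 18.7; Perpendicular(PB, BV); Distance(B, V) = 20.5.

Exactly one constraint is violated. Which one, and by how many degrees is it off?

Perpendicular(PB, BV) — off by 5.10°.

Q = (0.00, 0.00) ✓; QP at -60.80° ✓; |QP| = 33.40 ✓; ∠QPB = 95.60° ✓; |PB| = 18.70 ✓; ∠(PB, BV) = 84.90° ✗; |BV| = 20.50 ✓.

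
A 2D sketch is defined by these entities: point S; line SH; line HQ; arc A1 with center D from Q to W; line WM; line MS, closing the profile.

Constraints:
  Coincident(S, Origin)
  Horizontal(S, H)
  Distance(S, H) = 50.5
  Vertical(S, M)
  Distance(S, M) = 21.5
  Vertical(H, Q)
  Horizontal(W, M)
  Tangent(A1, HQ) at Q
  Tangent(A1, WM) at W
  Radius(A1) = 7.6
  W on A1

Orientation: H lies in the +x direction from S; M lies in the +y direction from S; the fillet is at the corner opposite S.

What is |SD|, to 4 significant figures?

45.10

SM is vertical with |SM| = 21.5 and M on the +y side, so M = (0.000, 21.50). The virtual corner opposite S is at (50.50, 21.50). The tangent condition forces DQ to be normal to HQ and A1 meets WM tangentially, so DW is at right angles to WM, with radius 7.6, so the center D sits 7.6 in from both sides at D = (42.90, 13.90). Then |SD| = |D − S| = 45.10.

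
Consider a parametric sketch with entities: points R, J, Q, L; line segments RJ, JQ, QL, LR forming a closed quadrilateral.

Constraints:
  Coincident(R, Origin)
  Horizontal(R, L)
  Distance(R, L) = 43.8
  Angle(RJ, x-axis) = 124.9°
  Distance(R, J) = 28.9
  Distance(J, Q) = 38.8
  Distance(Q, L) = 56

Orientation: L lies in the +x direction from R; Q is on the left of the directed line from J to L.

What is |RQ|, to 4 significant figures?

49.54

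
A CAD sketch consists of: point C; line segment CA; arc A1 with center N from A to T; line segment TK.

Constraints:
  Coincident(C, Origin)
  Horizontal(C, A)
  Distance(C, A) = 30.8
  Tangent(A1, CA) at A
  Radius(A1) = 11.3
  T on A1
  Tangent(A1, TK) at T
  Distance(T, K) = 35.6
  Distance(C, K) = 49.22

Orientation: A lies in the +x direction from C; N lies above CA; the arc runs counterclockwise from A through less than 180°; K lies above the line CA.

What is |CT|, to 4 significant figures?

43.66

Checks: ∠(NA, AC) = 90.00° ✓; |NT| = 11.30 ✓; ∠(NT, TK) = 90.00° ✓; |TK| = 35.60 ✓; |CK| = 49.22 ✓.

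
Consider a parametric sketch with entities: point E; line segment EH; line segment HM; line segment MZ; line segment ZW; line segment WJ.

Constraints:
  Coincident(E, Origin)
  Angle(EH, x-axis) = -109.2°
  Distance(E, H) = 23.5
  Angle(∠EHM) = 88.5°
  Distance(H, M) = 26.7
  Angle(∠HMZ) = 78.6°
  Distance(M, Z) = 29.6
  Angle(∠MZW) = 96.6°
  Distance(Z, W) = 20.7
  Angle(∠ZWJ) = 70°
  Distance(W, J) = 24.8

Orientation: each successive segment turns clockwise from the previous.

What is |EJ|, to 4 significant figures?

21.23

∠MZW = 96.6° gives ZW at -25.50° from the x-axis; with |ZW| = 20.7, W = (1.708, 3.408). ∠ZWJ = 70.0° gives WJ at -135.5° from the x-axis; with |WJ| = 24.8, J = (-15.98, -13.97). Then |EJ| = |J − E| = 21.23.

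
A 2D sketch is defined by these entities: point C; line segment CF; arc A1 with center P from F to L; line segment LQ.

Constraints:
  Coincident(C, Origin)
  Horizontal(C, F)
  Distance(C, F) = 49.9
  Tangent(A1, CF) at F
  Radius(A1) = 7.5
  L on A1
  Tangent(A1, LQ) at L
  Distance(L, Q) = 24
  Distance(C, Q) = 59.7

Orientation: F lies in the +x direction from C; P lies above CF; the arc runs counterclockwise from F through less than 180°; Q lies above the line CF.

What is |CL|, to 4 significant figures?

57.89

Checks: |PL| = 7.500 ✓; ∠(PL, LQ) = 90.00° ✓; |LQ| = 24.00 ✓; |CQ| = 59.70 ✓.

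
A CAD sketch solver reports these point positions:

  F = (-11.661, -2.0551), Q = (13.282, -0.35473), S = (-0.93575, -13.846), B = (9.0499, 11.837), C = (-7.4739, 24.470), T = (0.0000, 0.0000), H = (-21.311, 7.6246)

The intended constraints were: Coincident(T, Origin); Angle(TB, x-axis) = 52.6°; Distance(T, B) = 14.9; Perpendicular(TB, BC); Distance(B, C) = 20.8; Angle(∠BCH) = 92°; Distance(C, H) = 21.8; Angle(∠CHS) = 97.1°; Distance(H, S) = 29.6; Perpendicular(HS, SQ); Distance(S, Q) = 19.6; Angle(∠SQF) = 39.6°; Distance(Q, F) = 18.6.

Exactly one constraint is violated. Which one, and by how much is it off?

Distance(Q, F) = 18.6 — off by 6.40.

T = (0.00, 0.00) ✓; TB at 52.60° ✓; |TB| = 14.90 ✓; ∠(TB, BC) = 90.00° ✓; |BC| = 20.80 ✓; ∠BCH = 92.00° ✓; |CH| = 21.80 ✓; ∠CHS = 97.10° ✓; |HS| = 29.60 ✓; ∠(HS, SQ) = 90.00° ✓; |SQ| = 19.60 ✓; ∠SQF = 39.60° ✓; |QF| = 25.00 ✗.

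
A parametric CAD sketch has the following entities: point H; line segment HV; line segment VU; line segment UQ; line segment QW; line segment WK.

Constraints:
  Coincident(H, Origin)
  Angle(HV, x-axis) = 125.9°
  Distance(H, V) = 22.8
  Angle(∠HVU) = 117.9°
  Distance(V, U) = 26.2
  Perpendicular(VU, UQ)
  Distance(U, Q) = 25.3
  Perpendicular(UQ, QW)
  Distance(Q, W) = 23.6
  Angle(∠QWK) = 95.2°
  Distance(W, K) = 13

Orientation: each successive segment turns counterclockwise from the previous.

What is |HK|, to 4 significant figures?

14.39

H is at the origin; HV runs at 125.9° with length 22.8, so V = (-13.37, 18.47). ∠HVU = 117.9° gives VU at -172.0° from the x-axis; with |VU| = 26.2, U = (-39.31, 14.82). The perpendicularity gives UQ at right angles to VU, so UQ runs at -82.00°; with |UQ| = 25.3, Q = (-35.79, -10.23). The perpendicularity gives QW at right angles to UQ, so QW runs at 8.000°; with |QW| = 23.6, W = (-12.42, -6.947). ∠QWK = 95.2° gives WK at 92.80° from the x-axis; with |WK| = 13.0, K = (-13.06, 6.038). Then |HK| = |K − H| = 14.39.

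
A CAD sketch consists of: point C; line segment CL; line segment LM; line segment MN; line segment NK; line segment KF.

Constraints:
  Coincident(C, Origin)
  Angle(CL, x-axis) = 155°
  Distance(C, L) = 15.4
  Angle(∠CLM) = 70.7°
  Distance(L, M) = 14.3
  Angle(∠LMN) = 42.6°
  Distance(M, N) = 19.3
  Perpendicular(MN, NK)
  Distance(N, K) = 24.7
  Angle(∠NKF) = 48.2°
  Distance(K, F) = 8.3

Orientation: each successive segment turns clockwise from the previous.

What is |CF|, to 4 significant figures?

23.89

C is at the origin; CL runs at 155.0° with length 15.4, so L = (-13.96, 6.508). ∠CLM = 70.7° gives LM at 45.70° from the x-axis; with |LM| = 14.3, M = (-3.970, 16.74). ∠LMN = 42.6° gives MN at -91.70° from the x-axis; with |MN| = 19.3, N = (-4.542, -2.549). MN is perpendicular to NK, so NK runs at 178.3°; with |NK| = 24.7, K = (-29.23, -1.816). ∠NKF = 48.2° gives KF at 46.50° from the x-axis; with |KF| = 8.3, F = (-23.52, 4.205). Then |CF| = |F − C| = 23.89.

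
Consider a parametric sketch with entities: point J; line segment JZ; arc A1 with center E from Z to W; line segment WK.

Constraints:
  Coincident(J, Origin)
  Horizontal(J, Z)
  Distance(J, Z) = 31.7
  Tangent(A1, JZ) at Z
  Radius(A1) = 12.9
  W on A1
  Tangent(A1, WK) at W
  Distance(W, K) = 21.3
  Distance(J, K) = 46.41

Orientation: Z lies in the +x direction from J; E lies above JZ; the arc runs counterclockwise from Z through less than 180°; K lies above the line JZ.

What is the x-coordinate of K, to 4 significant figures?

27.43

J is at the origin; JZ is horizontal with |JZ| = 31.7 and Z on the +x side, so Z = (31.70, 0.000). Tangency of A1 to JZ means the radius EZ is perpendicular to JZ, so E = Z + (0, 12.9) = (31.70, 12.90). Since EW ⟂ WK (tangency), |EK| = √(12.9² + 21.3²) = 24.90 regardless of where W sits on A1. So K lies on both circle(J, 46.41) and circle(E, 24.90); the above-JZ intersection is K = (27.43, 37.43). W is the foot of the tangent from K: W = (41.43, 21.37).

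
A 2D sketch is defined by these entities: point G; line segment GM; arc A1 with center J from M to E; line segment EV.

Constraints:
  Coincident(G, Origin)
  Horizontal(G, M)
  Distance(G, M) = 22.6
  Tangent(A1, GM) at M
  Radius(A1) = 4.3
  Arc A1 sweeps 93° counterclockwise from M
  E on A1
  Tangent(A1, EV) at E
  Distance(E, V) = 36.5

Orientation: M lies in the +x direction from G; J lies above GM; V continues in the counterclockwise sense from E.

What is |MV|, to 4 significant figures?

41.04

G is at the origin; GM is horizontal with |GM| = 22.6 and M on the +x side, so M = (22.60, 0.000). Tangency of A1 to GM means the radius JM is perpendicular to GM, so J = M + (0, 4.3) = (22.60, 4.300). On A1, M sits at bearing -90° from J; a 93° counterclockwise sweep puts E at bearing 3°, so E = J + 4.3·(cos 3°, sin 3°) = (26.89, 4.525). Since A1 is tangent to EV there, JE ⟂ EV, so EV runs along (−sin 3°, cos 3°); with |EV| = 36.5, V = (24.98, 40.98). Then |MV| = |V − M| = 41.04.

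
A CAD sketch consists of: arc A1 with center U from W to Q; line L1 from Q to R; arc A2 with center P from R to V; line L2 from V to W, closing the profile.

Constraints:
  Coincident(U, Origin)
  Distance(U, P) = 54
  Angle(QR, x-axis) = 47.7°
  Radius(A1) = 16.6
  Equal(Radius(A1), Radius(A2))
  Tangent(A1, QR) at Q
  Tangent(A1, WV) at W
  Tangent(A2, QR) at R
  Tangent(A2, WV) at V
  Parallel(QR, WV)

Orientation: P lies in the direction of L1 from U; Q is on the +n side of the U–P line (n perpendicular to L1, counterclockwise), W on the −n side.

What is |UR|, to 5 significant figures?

56.494

The slot axis is L1's direction at 47.7°, so u = (cos 47.7°, sin 47.7°) = (0.67301, 0.73963) and n = (−sin 47.7°, cos 47.7°) = (-0.73963, 0.67301). U is at the origin and P lies 54.0 along u from U, so P = 54.0·u = (36.343, 39.940). Tangency of A1 to both parallel lines with radius 16.6 puts Q and W at U ± 16.6·n: Q = (-12.278, 11.172), W = (12.278, -11.172). Equal radii place R and V the same way about P: R = P + 16.6·n = (24.065, 51.112), V = P − 16.6·n = (48.621, 28.768). Then |UR| = |R − U| = 56.494.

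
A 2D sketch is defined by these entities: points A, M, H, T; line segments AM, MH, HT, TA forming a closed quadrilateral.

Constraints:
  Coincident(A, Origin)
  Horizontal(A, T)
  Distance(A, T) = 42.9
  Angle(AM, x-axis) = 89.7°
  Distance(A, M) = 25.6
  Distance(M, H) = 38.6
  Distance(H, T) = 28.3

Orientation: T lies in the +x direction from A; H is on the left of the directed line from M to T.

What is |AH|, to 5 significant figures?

47.724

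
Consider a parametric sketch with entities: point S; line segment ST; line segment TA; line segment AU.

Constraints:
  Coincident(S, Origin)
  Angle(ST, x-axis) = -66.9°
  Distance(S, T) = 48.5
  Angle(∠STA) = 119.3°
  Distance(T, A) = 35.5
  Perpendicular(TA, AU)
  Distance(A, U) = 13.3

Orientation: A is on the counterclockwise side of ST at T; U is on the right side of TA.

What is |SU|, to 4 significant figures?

81.24

S is at the origin; ST runs at -66.9° with length 48.5, so T = 48.5·(cos -66.9°, sin -66.9°) = (19.03, -44.61). ∠STA = 119.3°, so TA runs at -66.9° + (180° − 119.3°) = -6.200° from the x-axis; with |TA| = 35.5, A = T + 35.5·(cos -6.200°, sin -6.200°) = (54.32, -48.45). The perpendicularity gives AU at right angles to TA; with |AU| = 13.3 on the right of TA, U = A + 13.3·(-0.1080, -0.9942) = (52.88, -61.67). Then |SU| = |U − S| = 81.24.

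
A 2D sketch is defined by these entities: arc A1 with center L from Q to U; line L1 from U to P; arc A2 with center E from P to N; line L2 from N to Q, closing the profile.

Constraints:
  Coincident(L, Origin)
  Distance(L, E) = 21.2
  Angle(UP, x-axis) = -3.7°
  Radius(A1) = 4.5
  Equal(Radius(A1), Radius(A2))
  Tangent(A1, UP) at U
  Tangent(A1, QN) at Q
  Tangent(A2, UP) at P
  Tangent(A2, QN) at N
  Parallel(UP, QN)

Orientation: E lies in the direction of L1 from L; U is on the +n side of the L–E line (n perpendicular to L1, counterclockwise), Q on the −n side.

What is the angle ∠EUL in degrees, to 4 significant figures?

78.02°

L is at the origin and E lies 21.2 along u from L, so E = 21.2·u = (21.16, -1.368). Tangency of A1 to both parallel lines with radius 4.5 puts U and Q at L ± 4.5·n: U = (0.2904, 4.491), Q = (-0.2904, -4.491). Then cos ∠EUL = UE·UL / (|UE||UL|), giving 78.02°.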